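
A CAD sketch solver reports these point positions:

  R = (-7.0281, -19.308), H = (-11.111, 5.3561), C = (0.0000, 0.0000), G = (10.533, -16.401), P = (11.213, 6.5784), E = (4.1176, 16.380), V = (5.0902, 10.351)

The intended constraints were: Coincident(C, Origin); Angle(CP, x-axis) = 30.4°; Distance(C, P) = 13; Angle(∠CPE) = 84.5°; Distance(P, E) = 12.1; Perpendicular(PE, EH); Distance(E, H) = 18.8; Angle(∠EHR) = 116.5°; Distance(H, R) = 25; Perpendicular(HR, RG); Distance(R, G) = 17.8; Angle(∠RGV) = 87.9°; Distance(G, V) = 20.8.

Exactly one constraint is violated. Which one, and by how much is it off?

Distance(G, V) = 20.8 — off by 6.50.

C = (0.00, 0.00) ✓; CP at 30.40° ✓; |CP| = 13.00 ✓; ∠CPE = 84.50° ✓; |PE| = 12.10 ✓; ∠(PE, EH) = 90.00° ✓; |EH| = 18.80 ✓; ∠EHR = 116.5° ✓; |HR| = 25.00 ✓; ∠(HR, RG) = 90.00° ✓; |RG| = 17.80 ✓; ∠RGV = 87.90° ✓; |GV| = 27.30 ✗.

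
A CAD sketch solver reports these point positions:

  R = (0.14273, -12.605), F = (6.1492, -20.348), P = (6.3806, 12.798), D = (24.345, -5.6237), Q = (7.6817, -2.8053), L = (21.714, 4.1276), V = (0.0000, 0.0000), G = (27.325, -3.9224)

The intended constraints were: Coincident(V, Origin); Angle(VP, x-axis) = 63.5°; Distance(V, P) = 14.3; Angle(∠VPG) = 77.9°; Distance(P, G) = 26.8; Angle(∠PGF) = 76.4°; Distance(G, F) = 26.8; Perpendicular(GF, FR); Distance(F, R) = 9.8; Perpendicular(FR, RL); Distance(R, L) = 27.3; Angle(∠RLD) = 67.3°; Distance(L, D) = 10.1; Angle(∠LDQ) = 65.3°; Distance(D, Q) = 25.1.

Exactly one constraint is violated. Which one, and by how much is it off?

Distance(D, Q) = 25.1 — off by 8.20.

V = (0.00, 0.00) ✓; VP at 63.50° ✓; |VP| = 14.30 ✓; ∠VPG = 77.90° ✓; |PG| = 26.80 ✓; ∠PGF = 76.40° ✓; |GF| = 26.80 ✓; ∠(GF, FR) = 90.00° ✓; |FR| = 9.800 ✓; ∠(FR, RL) = 90.00° ✓; |RL| = 27.30 ✓; ∠RLD = 67.30° ✓; |LD| = 10.10 ✓; ∠LDQ = 65.30° ✓; |DQ| = 16.90 ✗.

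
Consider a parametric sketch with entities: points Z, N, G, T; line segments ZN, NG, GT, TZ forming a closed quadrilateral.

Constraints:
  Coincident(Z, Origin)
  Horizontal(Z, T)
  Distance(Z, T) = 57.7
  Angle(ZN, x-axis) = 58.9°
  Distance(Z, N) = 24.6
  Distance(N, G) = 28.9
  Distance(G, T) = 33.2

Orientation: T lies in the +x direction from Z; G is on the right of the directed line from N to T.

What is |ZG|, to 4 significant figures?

25.42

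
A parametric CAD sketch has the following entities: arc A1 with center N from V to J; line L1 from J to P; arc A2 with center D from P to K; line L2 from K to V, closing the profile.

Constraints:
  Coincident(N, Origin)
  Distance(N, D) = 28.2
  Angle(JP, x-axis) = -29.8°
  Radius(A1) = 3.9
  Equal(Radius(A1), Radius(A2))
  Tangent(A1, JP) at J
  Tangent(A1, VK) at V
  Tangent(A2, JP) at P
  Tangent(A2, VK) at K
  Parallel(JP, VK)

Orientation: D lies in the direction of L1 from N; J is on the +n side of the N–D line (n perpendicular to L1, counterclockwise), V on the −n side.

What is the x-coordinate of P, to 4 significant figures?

26.41

The slot axis is L1's direction at -29.8°, so u = (cos -29.8°, sin -29.8°) = (0.8678, -0.4970) and n = (−sin -29.8°, cos -29.8°) = (0.4970, 0.8678). N is at the origin and D lies 28.2 along u from N, so D = 28.2·u = (24.47, -14.01). Tangency of A1 to both parallel lines with radius 3.9 puts J and V at N ± 3.9·n: J = (1.938, 3.384), V = (-1.938, -3.384). Equal radii place P and K the same way about D: P = D + 3.9·n = (26.41, -10.63), K = D − 3.9·n = (22.53, -17.40). So P.x = 26.41.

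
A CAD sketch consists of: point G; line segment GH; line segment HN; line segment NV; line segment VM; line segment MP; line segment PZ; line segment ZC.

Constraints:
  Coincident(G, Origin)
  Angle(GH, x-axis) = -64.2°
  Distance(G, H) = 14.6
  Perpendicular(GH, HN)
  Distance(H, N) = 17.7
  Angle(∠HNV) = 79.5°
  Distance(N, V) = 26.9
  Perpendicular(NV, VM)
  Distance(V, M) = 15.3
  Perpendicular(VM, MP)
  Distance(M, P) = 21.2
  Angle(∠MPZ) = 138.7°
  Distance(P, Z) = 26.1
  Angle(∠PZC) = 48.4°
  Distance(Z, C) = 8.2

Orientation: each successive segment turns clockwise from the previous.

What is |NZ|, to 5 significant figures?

14.041

G is at the origin; GH runs at -64.2° with length 14.6, so H = (6.3544, -13.145). GH ⟂ HN, so HN runs at -154.20°; with |HN| = 17.7, N = (-9.5813, -20.848). ∠HNV = 79.5° gives NV at 105.30° from the x-axis; with |NV| = 26.9, V = (-16.679, 5.0984). NV ⟂ VM, so VM runs at 15.300°; with |VM| = 15.3, M = (-1.9217, 9.1356). VM ⟂ MP, so MP runs at -74.700°; with |MP| = 21.2, P = (3.6724, -11.313). ∠MPZ = 138.7° gives PZ at -116.00° from the x-axis; with |PZ| = 26.1, Z = (-7.7691, -34.772). Then |NZ| = |Z − N| = 14.041.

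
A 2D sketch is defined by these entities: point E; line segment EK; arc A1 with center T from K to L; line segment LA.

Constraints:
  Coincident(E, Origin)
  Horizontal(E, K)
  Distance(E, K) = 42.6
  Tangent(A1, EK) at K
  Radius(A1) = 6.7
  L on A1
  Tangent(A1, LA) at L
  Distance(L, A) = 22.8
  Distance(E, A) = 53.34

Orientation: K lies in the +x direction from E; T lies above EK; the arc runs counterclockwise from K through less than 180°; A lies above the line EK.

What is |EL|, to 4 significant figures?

49.81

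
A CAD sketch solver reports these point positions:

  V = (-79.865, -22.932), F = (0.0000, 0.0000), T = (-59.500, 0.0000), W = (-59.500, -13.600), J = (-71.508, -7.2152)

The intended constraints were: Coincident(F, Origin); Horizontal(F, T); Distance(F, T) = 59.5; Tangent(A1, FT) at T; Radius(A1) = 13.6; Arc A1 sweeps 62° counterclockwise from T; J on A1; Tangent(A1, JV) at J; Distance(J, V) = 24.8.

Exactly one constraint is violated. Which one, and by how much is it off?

Distance(J, V) = 24.8 — off by 7.00.

F = (0.00, 0.00) ✓; F.y = 0.00, T.y = 0.00 ✓; |FT| = 59.50 ✓; ∠(WT, TF) = 90.00° ✓; |WT| = 13.60 ✓; bearing(W→J) − bearing(W→T) = 62.00° ✓; |WJ| = 13.60 ✓; ∠(WJ, JV) = 90.00° ✓; |JV| = 17.80 ✗.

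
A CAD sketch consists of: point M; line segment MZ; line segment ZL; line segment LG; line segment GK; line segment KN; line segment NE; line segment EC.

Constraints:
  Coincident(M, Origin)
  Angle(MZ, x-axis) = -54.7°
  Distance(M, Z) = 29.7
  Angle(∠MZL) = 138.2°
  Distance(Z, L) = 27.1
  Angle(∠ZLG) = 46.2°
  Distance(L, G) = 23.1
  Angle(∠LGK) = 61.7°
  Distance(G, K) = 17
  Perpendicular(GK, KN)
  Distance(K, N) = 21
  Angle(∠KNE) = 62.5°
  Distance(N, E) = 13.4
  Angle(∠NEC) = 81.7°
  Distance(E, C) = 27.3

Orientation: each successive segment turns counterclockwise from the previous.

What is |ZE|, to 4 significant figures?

24.72

M is at the origin; MZ runs at -54.7° with length 29.7, so Z = (17.16, -24.24). ∠MZL = 138.2° gives ZL at -12.90° from the x-axis; with |ZL| = 27.1, L = (43.58, -30.29). ∠ZLG = 46.2° gives LG at 120.9° from the x-axis; with |LG| = 23.1, G = (31.72, -10.47). ∠LGK = 61.7° gives GK at -120.8° from the x-axis; with |GK| = 17.0, K = (23.01, -25.07). GK is perpendicular to KN, so KN runs at -30.80°; with |KN| = 21.0, N = (41.05, -35.82). ∠KNE = 62.5° gives NE at 86.70° from the x-axis; with |NE| = 13.4, E = (41.82, -22.45). Then |ZE| = |E − Z| = 24.72.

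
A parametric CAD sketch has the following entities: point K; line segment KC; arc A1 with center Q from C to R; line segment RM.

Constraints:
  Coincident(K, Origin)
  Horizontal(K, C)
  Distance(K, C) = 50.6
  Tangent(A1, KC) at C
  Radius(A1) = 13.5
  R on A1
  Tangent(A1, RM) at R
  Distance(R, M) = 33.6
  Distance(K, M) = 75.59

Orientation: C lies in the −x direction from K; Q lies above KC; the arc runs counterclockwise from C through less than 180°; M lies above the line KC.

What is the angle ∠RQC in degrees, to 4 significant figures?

122.9°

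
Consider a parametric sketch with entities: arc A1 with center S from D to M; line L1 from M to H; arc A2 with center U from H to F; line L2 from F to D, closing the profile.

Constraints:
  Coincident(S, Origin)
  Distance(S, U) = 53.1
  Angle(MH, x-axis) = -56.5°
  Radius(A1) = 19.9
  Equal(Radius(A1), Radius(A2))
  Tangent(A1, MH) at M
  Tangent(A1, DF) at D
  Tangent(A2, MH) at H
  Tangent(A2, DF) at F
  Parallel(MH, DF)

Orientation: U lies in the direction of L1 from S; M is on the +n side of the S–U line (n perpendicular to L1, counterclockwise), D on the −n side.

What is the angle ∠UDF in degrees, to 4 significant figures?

20.54°

The slot axis is L1's direction at -56.5°, so u = (cos -56.5°, sin -56.5°) = (0.5519, -0.8339) and n = (−sin -56.5°, cos -56.5°) = (0.8339, 0.5519). S is at the origin and U lies 53.1 along u from S, so U = 53.1·u = (29.31, -44.28). Tangency of A1 to both parallel lines with radius 19.9 puts M and D at S ± 19.9·n: M = (16.59, 10.98), D = (-16.59, -10.98). Equal radii place H and F the same way about U: H = U + 19.9·n = (45.90, -33.30), F = U − 19.9·n = (12.71, -55.26). Then cos ∠UDF = DU·DF / (|DU||DF|), giving 20.54°.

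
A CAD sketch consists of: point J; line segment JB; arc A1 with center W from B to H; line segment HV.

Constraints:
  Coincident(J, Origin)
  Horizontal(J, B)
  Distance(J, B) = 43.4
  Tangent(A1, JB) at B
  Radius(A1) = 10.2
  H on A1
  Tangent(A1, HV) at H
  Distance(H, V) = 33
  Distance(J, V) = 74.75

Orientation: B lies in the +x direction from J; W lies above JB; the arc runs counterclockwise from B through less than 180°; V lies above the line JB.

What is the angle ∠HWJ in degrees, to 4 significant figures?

145.8°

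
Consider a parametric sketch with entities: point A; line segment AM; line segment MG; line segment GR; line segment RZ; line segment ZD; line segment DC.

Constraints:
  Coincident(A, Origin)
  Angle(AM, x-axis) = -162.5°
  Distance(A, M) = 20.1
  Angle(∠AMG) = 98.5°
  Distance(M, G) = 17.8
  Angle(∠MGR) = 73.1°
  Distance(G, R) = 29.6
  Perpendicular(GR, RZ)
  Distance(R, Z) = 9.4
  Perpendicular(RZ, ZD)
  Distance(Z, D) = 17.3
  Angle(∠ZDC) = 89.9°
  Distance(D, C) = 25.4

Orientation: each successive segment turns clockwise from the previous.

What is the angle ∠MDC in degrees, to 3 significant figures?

137°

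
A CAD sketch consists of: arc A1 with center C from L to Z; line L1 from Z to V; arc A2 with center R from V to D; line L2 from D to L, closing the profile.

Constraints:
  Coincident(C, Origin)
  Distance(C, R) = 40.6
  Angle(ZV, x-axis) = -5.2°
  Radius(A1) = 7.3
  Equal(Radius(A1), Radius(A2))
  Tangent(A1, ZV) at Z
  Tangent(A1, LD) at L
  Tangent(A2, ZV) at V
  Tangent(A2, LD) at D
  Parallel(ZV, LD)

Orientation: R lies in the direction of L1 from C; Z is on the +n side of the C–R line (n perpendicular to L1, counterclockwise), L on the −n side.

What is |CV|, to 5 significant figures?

41.251

The slot axis is L1's direction at -5.2°, so u = (cos -5.2°, sin -5.2°) = (0.99588, -0.090633) and n = (−sin -5.2°, cos -5.2°) = (0.090633, 0.99588). C is at the origin and R lies 40.6 along u from C, so R = 40.6·u = (40.433, -3.6797). Tangency of A1 to both parallel lines with radius 7.3 puts Z and L at C ± 7.3·n: Z = (0.66162, 7.2700), L = (-0.66162, -7.2700). Equal radii place V and D the same way about R: V = R + 7.3·n = (41.095, 3.5903), D = R − 7.3·n = (39.771, -10.950). Then |CV| = |V − C| = 41.251.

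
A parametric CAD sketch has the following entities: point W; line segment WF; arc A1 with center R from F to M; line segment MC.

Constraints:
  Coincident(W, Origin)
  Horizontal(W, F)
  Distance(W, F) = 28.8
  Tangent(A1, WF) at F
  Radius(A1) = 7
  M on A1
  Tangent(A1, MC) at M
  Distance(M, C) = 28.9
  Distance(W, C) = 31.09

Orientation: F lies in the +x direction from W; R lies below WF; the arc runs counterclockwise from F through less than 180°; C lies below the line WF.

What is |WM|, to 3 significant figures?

22.9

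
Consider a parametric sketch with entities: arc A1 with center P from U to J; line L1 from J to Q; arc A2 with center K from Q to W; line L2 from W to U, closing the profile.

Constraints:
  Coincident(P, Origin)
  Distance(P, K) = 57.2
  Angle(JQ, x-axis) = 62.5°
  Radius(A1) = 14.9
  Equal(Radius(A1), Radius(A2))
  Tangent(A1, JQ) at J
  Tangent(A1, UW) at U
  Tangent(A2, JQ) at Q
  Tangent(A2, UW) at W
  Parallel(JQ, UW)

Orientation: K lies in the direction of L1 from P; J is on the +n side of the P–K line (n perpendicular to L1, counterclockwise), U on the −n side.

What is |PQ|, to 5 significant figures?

59.109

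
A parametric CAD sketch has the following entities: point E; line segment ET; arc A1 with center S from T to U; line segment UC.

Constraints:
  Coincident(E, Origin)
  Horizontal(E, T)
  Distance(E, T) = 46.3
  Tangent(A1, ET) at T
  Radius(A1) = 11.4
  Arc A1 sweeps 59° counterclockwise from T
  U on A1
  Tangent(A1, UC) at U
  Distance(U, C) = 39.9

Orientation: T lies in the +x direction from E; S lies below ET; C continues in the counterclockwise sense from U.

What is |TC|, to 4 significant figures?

49.98

E is at the origin; E and T share the same y with |ET| = 46.3 and T on the +x side, so T = (46.30, 0.000). Since A1 is tangent to ET there, ST ⟂ ET, so S = T + (0, -11.4) = (46.30, -11.40). On A1, T sits at bearing 90° from S; a 59° counterclockwise sweep puts U at bearing 149°, so U = S + 11.4·(cos 149°, sin 149°) = (36.53, -5.529). A1 meets UC tangentially, so SU is at right angles to UC, so UC runs along (−sin 149°, cos 149°); with |UC| = 39.9, C = (15.98, -39.73). Then |TC| = |C − T| = 49.98.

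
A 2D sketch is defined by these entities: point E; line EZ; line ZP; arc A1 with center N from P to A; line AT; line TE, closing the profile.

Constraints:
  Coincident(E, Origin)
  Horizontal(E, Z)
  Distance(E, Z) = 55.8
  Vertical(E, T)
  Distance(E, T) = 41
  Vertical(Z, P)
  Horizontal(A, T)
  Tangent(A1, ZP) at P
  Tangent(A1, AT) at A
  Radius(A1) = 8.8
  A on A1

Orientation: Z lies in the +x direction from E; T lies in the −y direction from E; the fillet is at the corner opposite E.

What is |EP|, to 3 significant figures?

64.4

E is at the origin; EZ is horizontal with |EZ| = 55.8 and Z on the +x side, so Z = (55.8, 0.00). ET is vertical with |ET| = 41.0 and T on the −y side, so T = (0.00, -41.0). The virtual corner opposite E is at (55.8, -41.0). The tangent condition forces NP to be normal to ZP and since A1 is tangent to AT there, NA ⟂ AT, with radius 8.8, so the center N sits 8.8 in from both sides at N = (47.0, -32.2). That places the tangent points at P = (55.8, -32.2) on ZP and A = (47.0, -41.0) on AT. Then |EP| = |P − E| = 64.4.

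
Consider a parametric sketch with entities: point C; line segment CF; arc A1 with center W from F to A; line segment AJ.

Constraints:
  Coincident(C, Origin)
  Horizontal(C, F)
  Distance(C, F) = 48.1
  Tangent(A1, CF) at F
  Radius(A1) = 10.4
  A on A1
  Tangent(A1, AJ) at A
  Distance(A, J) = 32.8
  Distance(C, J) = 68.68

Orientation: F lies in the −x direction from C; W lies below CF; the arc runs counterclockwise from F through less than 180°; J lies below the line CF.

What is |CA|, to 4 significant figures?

59.61

Checks: ∠(WF, FC) = 90.00° ✓; |WF| = 10.40 ✓; |WA| = 10.40 ✓; ∠(WA, AJ) = 90.00° ✓; |AJ| = 32.80 ✓; |CJ| = 68.68 ✓.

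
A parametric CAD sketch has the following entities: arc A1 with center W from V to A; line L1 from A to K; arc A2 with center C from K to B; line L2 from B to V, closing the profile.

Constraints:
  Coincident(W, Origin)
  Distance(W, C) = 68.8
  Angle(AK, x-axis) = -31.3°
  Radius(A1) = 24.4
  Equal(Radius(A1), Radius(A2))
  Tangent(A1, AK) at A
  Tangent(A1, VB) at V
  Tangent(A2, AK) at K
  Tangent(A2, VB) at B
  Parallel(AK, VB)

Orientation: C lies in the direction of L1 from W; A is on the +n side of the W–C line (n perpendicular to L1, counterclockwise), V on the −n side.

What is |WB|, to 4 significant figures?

73.00

The slot axis is L1's direction at -31.3°, so u = (cos -31.3°, sin -31.3°) = (0.8545, -0.5195) and n = (−sin -31.3°, cos -31.3°) = (0.5195, 0.8545). W is at the origin and C lies 68.8 along u from W, so C = 68.8·u = (58.79, -35.74). Tangency of A1 to both parallel lines with radius 24.4 puts A and V at W ± 24.4·n: A = (12.68, 20.85), V = (-12.68, -20.85). Equal radii place K and B the same way about C: K = C + 24.4·n = (71.46, -14.89), B = C − 24.4·n = (46.11, -56.59). Then |WB| = |B − W| = 73.00.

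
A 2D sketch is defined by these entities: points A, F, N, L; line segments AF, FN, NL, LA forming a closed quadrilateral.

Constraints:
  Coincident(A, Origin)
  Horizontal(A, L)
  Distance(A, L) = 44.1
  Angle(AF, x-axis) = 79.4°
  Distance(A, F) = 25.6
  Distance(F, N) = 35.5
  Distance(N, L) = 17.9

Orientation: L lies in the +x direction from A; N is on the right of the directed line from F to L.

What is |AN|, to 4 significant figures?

26.60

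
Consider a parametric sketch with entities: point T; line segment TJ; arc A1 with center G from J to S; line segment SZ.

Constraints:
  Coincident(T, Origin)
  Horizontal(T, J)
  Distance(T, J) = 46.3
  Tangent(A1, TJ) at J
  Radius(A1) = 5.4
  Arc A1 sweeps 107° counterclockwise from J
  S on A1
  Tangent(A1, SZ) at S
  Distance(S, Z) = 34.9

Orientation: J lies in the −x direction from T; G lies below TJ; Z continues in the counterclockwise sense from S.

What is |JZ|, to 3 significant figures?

40.7

T is at the origin; T and J share the same y with |TJ| = 46.3 and J on the −x side, so J = (-46.3, 0.00). Tangency of A1 to TJ means the radius GJ is perpendicular to TJ, so G = J + (0, -5.4) = (-46.3, -5.40). On A1, J sits at bearing 90° from G; a 107° counterclockwise sweep puts S at bearing 197°, so S = G + 5.4·(cos 197°, sin 197°) = (-51.5, -6.98). A1 meets SZ tangentially, so GS is at right angles to SZ, so SZ runs along (−sin 197°, cos 197°); with |SZ| = 34.9, Z = (-41.3, -40.4). Then |JZ| = |Z − J| = 40.7.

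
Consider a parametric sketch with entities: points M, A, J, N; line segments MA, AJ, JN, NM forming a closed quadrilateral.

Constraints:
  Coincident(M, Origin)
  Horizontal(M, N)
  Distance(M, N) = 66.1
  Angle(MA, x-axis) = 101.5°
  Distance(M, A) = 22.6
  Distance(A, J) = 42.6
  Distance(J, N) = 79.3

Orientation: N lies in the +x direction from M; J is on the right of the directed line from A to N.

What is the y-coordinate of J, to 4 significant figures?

-20.01

M is at the origin; M and N share the same y with |MN| = 66.1 and N in +x, so N = (66.1, 0). MA runs at 101.5° with |MA| = 22.6, so A = (-4.506, 22.15). J is determined by |AJ| = 42.6 and |JN| = 79.3 together: it lies at the intersection of circle(A, 42.6) and circle(N, 79.3). With |AN| = 74.00, the foot of the radical line on AN is 6.770 from A and the perpendicular offset is √(42.6² − 6.770²) = 42.06. Taking the right-of-AN solution: J = (-10.63, -20.01).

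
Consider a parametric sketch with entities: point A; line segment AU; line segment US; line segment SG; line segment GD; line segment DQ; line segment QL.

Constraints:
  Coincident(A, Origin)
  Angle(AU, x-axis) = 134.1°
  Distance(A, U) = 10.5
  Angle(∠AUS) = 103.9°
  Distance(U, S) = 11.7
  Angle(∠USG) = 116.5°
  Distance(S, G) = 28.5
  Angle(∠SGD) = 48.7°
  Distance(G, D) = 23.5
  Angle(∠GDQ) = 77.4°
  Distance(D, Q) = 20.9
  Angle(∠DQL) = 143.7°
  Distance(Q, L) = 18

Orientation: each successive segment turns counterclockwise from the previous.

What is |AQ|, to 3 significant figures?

16.6

∠SGD = 48.7° gives GD at 45.0° from the x-axis; with |GD| = 23.5, D = (1.04, -10.2). ∠GDQ = 77.4° gives DQ at 148° from the x-axis; with |DQ| = 20.9, Q = (-16.6, 1.03). Then |AQ| = |Q − A| = 16.6.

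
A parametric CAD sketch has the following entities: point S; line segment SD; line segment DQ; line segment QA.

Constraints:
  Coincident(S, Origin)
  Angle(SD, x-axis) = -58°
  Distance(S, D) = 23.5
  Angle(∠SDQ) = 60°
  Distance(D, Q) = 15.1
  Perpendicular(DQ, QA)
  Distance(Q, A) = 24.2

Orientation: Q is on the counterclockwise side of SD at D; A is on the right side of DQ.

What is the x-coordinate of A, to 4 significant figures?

40.91

S is at the origin; SD runs at -58.0° with length 23.5, so D = 23.5·(cos -58.0°, sin -58.0°) = (12.45, -19.93). ∠SDQ = 60.0°, so DQ runs at -58.0° + (180° − 60.0°) = 62.00° from the x-axis; with |DQ| = 15.1, Q = D + 15.1·(cos 62.00°, sin 62.00°) = (19.54, -6.597). The perpendicularity gives QA at right angles to DQ; with |QA| = 24.2 on the right of DQ, A = Q + 24.2·(0.8829, -0.4695) = (40.91, -17.96). So A.x = 40.91.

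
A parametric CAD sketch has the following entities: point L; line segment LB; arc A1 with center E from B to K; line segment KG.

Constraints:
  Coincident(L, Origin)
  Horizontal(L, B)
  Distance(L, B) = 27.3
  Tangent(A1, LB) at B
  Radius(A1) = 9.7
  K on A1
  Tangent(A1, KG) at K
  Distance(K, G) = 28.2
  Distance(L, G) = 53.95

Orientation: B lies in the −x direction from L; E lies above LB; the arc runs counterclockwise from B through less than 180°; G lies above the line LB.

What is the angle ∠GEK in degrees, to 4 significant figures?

71.02°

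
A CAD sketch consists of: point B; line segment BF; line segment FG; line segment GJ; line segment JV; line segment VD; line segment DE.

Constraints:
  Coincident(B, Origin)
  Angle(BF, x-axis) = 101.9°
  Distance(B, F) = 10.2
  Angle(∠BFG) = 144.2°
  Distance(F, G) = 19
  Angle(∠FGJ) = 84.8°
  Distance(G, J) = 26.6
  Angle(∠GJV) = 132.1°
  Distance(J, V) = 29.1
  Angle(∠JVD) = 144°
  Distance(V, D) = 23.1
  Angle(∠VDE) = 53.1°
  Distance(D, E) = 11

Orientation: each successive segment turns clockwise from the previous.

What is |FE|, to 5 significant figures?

42.409

B is at the origin; BF runs at 101.9° with length 10.2, so F = (-2.1033, 9.9808). ∠BFG = 144.2° gives FG at 66.100° from the x-axis; with |FG| = 19.0, G = (5.5944, 27.352). ∠FGJ = 84.8° gives GJ at -29.100° from the x-axis; with |GJ| = 26.6, J = (28.837, 14.415). ∠GJV = 132.1° gives JV at -77.000° from the x-axis; with |JV| = 29.1, V = (35.383, -13.939). ∠JVD = 144.0° gives VD at -113.00° from the x-axis; with |VD| = 23.1, D = (26.357, -35.203). ∠VDE = 53.1° gives DE at 120.10° from the x-axis; with |DE| = 11.0, E = (20.840, -25.686). Then |FE| = |E − F| = 42.409.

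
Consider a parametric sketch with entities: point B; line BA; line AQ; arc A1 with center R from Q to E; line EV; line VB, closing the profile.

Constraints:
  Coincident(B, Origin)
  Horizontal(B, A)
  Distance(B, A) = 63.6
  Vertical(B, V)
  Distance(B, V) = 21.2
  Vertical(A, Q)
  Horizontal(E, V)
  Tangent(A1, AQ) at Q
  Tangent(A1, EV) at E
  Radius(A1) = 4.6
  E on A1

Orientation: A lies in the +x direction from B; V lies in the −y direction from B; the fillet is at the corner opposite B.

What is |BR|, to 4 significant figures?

61.29

B and V share the same x with |BV| = 21.2 and V on the −y side, so V = (0.000, -21.20). The virtual corner opposite B is at (63.60, -21.20). Tangency of A1 to AQ means the radius RQ is perpendicular to AQ and A1 meets EV tangentially, so RE is at right angles to EV, with radius 4.6, so the center R sits 4.6 in from both sides at R = (59.00, -16.60). Then |BR| = |R − B| = 61.29.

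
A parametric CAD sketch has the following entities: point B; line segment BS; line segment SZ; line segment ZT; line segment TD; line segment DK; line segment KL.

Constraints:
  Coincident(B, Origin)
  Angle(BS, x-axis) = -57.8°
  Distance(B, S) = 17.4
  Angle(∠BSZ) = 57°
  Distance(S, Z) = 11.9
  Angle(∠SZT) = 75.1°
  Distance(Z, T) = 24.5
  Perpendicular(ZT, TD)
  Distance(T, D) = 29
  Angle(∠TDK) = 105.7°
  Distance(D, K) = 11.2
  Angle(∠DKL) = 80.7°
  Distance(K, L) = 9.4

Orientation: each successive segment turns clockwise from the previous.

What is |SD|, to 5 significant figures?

27.675

B is at the origin; BS runs at -57.8° with length 17.4, so S = (9.2720, -14.724). ∠BSZ = 57.0° gives SZ at 179.20° from the x-axis; with |SZ| = 11.9, Z = (-2.6268, -14.558). ∠SZT = 75.1° gives ZT at 74.300° from the x-axis; with |ZT| = 24.5, T = (4.0029, 9.0283). ZT ⟂ TD, so TD runs at -15.700°; with |TD| = 29.0, D = (31.921, 1.1809). Then |SD| = |D − S| = 27.675.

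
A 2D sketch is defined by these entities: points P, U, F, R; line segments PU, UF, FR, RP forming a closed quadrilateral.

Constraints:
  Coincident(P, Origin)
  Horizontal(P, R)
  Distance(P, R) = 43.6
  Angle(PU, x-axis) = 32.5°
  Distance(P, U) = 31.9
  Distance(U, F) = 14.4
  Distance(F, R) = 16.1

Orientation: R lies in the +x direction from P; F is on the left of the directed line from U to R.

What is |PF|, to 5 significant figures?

44.221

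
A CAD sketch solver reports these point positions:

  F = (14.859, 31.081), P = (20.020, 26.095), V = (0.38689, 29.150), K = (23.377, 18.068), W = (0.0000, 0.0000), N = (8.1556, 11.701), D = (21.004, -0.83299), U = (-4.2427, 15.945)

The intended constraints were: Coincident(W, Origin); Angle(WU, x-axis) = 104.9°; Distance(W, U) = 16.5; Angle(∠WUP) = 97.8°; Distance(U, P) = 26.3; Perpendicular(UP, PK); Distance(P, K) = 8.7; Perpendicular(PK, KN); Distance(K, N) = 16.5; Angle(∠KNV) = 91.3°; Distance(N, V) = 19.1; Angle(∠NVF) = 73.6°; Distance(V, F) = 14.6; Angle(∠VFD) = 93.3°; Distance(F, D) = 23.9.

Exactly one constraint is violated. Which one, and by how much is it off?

Distance(F, D) = 23.9 — off by 8.60.

W = (0.00, 0.00) ✓; WU at 104.9° ✓; |WU| = 16.50 ✓; ∠WUP = 97.80° ✓; |UP| = 26.30 ✓; ∠(UP, PK) = 90.01° ✓; |PK| = 8.701 ✓; ∠(PK, KN) = 90.00° ✓; |KN| = 16.50 ✓; ∠KNV = 91.30° ✓; |NV| = 19.10 ✓; ∠NVF = 73.60° ✓; |VF| = 14.60 ✓; ∠VFD = 93.30° ✓; |FD| = 32.50 ✗.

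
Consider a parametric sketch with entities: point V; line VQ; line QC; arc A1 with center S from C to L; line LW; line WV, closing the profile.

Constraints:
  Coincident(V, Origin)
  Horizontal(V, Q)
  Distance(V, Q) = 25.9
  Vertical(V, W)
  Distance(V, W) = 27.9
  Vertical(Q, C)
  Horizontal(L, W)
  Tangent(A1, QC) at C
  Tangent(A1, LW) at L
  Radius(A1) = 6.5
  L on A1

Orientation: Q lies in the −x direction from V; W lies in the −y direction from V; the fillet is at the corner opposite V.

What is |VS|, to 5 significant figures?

28.885

V is at the origin; VQ is horizontal with |VQ| = 25.9 and Q on the −x side, so Q = (-25.900, 0.0000). V and W share the same x with |VW| = 27.9 and W on the −y side, so W = (0.0000, -27.900). The virtual corner opposite V is at (-25.900, -27.900). Since A1 is tangent to QC there, SC ⟂ QC and the tangent condition forces SL to be normal to LW, with radius 6.5, so the center S sits 6.5 in from both sides at S = (-19.400, -21.400). Then |VS| = |S − V| = 28.885.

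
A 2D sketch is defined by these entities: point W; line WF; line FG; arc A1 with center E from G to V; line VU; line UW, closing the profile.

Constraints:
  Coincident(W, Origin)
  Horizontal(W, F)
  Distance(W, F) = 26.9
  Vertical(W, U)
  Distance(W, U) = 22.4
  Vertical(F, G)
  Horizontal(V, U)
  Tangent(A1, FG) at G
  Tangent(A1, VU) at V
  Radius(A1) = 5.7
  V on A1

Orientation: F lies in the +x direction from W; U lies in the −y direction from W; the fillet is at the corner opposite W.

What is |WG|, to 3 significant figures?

31.7

The virtual corner opposite W is at (26.9, -22.4). Tangency of A1 to FG means the radius EG is perpendicular to FG and A1 meets VU tangentially, so EV is at right angles to VU, with radius 5.7, so the center E sits 5.7 in from both sides at E = (21.2, -16.7). That places the tangent points at G = (26.9, -16.7) on FG and V = (21.2, -22.4) on VU. Then |WG| = |G − W| = 31.7.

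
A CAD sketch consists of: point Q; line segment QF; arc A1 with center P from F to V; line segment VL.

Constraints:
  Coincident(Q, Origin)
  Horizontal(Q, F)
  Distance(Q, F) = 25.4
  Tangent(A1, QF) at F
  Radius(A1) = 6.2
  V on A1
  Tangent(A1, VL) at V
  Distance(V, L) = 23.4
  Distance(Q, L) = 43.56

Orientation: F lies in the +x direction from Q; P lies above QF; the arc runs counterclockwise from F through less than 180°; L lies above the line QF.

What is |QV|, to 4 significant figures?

32.18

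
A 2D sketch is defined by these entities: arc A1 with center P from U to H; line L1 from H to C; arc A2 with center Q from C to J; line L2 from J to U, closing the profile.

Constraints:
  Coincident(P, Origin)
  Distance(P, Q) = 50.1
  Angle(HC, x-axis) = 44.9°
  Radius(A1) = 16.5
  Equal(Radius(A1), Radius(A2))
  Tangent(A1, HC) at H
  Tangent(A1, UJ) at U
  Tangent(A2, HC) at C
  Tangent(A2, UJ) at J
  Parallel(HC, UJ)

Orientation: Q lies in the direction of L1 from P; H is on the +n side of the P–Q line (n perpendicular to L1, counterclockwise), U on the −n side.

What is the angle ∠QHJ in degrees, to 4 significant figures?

15.14°

The slot axis is L1's direction at 44.9°, so u = (cos 44.9°, sin 44.9°) = (0.7083, 0.7059) and n = (−sin 44.9°, cos 44.9°) = (-0.7059, 0.7083). P is at the origin and Q lies 50.1 along u from P, so Q = 50.1·u = (35.49, 35.36). Tangency of A1 to both parallel lines with radius 16.5 puts H and U at P ± 16.5·n: H = (-11.65, 11.69), U = (11.65, -11.69). Equal radii place C and J the same way about Q: C = Q + 16.5·n = (23.84, 47.05), J = Q − 16.5·n = (47.13, 23.68). Then cos ∠QHJ = HQ·HJ / (|HQ||HJ|), giving 15.14°.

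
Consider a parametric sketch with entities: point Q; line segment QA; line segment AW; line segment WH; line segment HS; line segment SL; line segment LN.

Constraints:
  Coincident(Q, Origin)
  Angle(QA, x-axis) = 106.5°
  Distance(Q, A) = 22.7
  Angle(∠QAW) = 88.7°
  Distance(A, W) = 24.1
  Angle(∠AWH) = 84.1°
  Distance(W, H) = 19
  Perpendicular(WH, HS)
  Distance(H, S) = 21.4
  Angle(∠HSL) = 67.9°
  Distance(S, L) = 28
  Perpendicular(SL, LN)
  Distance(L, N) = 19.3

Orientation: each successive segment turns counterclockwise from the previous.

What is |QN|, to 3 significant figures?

37.4

Q is at the origin; QA runs at 106.5° with length 22.7, so A = (-6.45, 21.8). ∠QAW = 88.7° gives AW at -162° from the x-axis; with |AW| = 24.1, W = (-29.4, 14.4). ∠AWH = 84.1° gives WH at -66.3° from the x-axis; with |WH| = 19.0, H = (-21.8, -3.00). WH is perpendicular to HS, so HS runs at 23.7°; with |HS| = 21.4, S = (-2.16, 5.60). ∠HSL = 67.9° gives SL at 136° from the x-axis; with |SL| = 28.0, L = (-22.2, 25.1). SL is perpendicular to LN, so LN runs at -134°; with |LN| = 19.3, N = (-35.7, 11.3). Then |QN| = |N − Q| = 37.4.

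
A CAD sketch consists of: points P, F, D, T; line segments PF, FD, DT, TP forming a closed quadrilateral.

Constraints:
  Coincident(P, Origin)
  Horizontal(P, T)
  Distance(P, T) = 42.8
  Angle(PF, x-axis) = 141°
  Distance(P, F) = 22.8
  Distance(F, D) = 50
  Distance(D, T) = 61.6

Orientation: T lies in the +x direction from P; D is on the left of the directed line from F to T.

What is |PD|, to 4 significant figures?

55.39

P is at the origin; P and T share the same y with |PT| = 42.8 and T in +x, so T = (42.8, 0). PF runs at 141.0° with |PF| = 22.8, so F = (-17.72, 14.35). D is determined by |FD| = 50.0 and |DT| = 61.6 together: it lies at the intersection of circle(F, 50.0) and circle(T, 61.6). With |FT| = 62.20, the foot of the radical line on FT is 20.69 from F and the perpendicular offset is √(50.0² − 20.69²) = 45.52. Taking the left-of-FT solution: D = (12.92, 53.87).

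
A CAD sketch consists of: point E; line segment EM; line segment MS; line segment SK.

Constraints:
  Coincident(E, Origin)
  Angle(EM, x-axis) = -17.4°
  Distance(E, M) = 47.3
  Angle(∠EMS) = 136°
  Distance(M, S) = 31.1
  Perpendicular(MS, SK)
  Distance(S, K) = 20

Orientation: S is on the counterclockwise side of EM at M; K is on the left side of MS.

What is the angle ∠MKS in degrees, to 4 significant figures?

57.26°

∠EMS = 136.0°, so MS runs at -17.4° + (180° − 136.0°) = 26.60° from the x-axis; with |MS| = 31.1, S = M + 31.1·(cos 26.60°, sin 26.60°) = (72.94, -0.2193). MS is perpendicular to SK; with |SK| = 20.0 on the left of MS, K = S + 20.0·(-0.4478, 0.8942) = (63.99, 17.66). Then cos ∠MKS = KM·KS / (|KM||KS|), giving 57.26°.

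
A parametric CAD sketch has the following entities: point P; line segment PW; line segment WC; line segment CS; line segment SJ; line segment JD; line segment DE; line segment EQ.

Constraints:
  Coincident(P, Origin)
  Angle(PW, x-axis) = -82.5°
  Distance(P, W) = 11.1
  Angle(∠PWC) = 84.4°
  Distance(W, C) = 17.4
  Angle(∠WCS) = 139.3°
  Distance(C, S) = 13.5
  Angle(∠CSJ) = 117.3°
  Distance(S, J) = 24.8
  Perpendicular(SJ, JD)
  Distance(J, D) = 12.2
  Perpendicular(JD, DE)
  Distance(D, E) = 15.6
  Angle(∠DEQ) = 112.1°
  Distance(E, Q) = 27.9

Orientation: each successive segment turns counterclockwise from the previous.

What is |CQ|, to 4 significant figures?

26.11

P is at the origin; PW runs at -82.5° with length 11.1, so W = (1.449, -11.01). ∠PWC = 84.4° gives WC at 13.10° from the x-axis; with |WC| = 17.4, C = (18.40, -7.061). ∠WCS = 139.3° gives CS at 53.80° from the x-axis; with |CS| = 13.5, S = (26.37, 3.833). ∠CSJ = 117.3° gives SJ at 116.5° from the x-axis; with |SJ| = 24.8, J = (15.30, 26.03). SJ is perpendicular to JD, so JD runs at -153.5°; with |JD| = 12.2, D = (4.385, 20.58). JD is perpendicular to DE, so DE runs at -63.50°; with |DE| = 15.6, E = (11.35, 6.622). ∠DEQ = 112.1° gives EQ at 4.400° from the x-axis; with |EQ| = 27.9, Q = (39.16, 8.763). Then |CQ| = |Q − C| = 26.11.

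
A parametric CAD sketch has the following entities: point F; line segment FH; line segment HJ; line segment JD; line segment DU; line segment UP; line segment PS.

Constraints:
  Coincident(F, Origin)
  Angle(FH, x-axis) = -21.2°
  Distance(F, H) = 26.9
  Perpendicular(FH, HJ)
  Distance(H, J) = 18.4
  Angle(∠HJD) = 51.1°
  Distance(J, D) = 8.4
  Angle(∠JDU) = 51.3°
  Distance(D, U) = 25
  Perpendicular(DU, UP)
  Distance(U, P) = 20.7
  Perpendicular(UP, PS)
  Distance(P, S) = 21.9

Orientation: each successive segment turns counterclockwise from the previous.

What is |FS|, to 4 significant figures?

42.93

F is at the origin; FH runs at -21.2° with length 26.9, so H = (25.08, -9.728). FH ⟂ HJ, so HJ runs at 68.80°; with |HJ| = 18.4, J = (31.73, 7.427). ∠HJD = 51.1° gives JD at -162.3° from the x-axis; with |JD| = 8.4, D = (23.73, 4.873). ∠JDU = 51.3° gives DU at -33.60° from the x-axis; with |DU| = 25.0, U = (44.55, -8.962). DU is perpendicular to UP, so UP runs at 56.40°; with |UP| = 20.7, P = (56.01, 8.280). UP ⟂ PS, so PS runs at 146.4°; with |PS| = 21.9, S = (37.77, 20.40). Then |FS| = |S − F| = 42.93.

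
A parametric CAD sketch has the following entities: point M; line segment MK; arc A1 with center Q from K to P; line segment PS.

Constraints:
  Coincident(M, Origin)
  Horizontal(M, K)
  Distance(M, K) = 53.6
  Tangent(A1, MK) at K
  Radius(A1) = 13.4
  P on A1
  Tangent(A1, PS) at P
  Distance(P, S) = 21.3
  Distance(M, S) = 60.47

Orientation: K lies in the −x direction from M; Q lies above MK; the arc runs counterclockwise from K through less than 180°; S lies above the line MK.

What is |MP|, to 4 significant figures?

44.39

M is at the origin; M and K share the same y with |MK| = 53.6 and K on the −x side, so K = (-53.60, 0.000). Tangency of A1 to MK means the radius QK is perpendicular to MK, so Q = K + (0, 13.4) = (-53.60, 13.40). Since QP ⟂ PS (tangency), |QS| = √(13.4² + 21.3²) = 25.16 regardless of where P sits on A1. So S lies on both circle(M, 60.47) and circle(Q, 25.16); the above-MK intersection is S = (-47.24, 37.75). P is the foot of the tangent from S: P = (-40.82, 17.44).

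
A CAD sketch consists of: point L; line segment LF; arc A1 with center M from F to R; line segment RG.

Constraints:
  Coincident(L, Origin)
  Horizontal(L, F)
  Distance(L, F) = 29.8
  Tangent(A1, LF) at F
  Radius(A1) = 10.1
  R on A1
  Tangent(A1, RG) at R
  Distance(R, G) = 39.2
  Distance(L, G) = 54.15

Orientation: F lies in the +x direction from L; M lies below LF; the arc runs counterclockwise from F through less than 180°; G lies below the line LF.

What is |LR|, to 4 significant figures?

22.36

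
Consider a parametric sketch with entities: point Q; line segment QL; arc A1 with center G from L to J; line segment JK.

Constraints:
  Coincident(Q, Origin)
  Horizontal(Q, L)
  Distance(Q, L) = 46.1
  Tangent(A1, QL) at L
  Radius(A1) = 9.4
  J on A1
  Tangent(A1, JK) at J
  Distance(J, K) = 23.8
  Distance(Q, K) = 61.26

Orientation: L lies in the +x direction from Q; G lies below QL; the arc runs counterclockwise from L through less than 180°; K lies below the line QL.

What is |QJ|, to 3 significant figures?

40.7

Q is at the origin; Q and L share the same y with |QL| = 46.1 and L on the +x side, so L = (46.1, 0.00). The tangent condition forces GL to be normal to QL, so G = L + (0, -9.4) = (46.1, -9.40). Since GJ ⟂ JK (tangency), |GK| = √(9.4² + 23.8²) = 25.6 regardless of where J sits on A1. So K lies on both circle(Q, 61.26) and circle(G, 25.6); the below-QL intersection is K = (50.6, -34.6). J is the foot of the tangent from K: J = (38.1, -14.3).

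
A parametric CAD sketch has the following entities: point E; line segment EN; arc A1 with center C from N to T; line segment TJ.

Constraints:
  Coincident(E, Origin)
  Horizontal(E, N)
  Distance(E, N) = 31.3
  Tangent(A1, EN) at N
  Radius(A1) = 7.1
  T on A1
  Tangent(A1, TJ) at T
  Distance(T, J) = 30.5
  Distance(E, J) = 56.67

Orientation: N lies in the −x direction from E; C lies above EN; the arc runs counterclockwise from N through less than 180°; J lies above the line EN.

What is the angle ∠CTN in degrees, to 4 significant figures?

26.50°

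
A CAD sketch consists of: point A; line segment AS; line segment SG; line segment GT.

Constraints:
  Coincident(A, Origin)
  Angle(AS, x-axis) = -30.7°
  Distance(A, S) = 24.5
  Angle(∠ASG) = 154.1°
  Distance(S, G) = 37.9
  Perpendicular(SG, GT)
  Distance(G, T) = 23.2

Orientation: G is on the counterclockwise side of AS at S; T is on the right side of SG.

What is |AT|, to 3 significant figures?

68.9

A is at the origin; AS runs at -30.7° with length 24.5, so S = 24.5·(cos -30.7°, sin -30.7°) = (21.1, -12.5). ∠ASG = 154.1°, so SG runs at -30.7° + (180° − 154.1°) = -4.80° from the x-axis; with |SG| = 37.9, G = S + 37.9·(cos -4.80°, sin -4.80°) = (58.8, -15.7). The perpendicularity gives GT at right angles to SG; with |GT| = 23.2 on the right of SG, T = G + 23.2·(-0.0837, -0.996) = (56.9, -38.8). Then |AT| = |T − A| = 68.9.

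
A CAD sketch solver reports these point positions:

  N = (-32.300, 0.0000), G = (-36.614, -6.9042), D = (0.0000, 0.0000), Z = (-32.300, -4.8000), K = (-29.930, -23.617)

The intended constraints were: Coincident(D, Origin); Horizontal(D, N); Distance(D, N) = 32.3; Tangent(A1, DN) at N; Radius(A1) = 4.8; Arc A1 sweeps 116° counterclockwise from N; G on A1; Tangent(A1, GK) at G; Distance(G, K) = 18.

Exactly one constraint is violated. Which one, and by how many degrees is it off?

Tangent(A1, GK) at G — off by 4.20°.

D = (0.00, 0.00) ✓; D.y = 0.00, N.y = 0.00 ✓; |DN| = 32.30 ✓; ∠(ZN, ND) = 90.00° ✓; |ZN| = 4.800 ✓; bearing(Z→G) − bearing(Z→N) = 116.0° ✓; |ZG| = 4.800 ✓; ∠(ZG, GK) = 94.20° ✗; |GK| = 18.00 ✓.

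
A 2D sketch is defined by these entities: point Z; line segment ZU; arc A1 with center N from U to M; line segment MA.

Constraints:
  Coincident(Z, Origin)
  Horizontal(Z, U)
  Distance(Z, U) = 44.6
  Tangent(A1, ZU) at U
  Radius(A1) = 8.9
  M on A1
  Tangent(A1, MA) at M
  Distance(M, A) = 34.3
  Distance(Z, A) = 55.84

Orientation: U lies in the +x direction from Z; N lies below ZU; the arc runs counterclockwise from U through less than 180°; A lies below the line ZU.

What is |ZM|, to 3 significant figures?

36.8

Checks: ∠(NU, UZ) = 90.00° ✓; |NU| = 8.900 ✓; |NM| = 8.900 ✓; ∠(NM, MA) = 90.00° ✓; |MA| = 34.30 ✓; |ZA| = 55.84 ✓.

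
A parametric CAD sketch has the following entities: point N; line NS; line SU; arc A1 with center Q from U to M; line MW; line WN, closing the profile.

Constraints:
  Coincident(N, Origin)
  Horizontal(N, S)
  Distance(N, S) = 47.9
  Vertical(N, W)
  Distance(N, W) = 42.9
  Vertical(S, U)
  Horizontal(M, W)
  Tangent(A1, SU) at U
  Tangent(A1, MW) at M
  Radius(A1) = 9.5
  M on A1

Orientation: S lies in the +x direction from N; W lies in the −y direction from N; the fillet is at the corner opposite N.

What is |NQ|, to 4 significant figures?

50.89

NW is vertical with |NW| = 42.9 and W on the −y side, so W = (0.000, -42.90). The virtual corner opposite N is at (47.90, -42.90). A1 meets SU tangentially, so QU is at right angles to SU and since A1 is tangent to MW there, QM ⟂ MW, with radius 9.5, so the center Q sits 9.5 in from both sides at Q = (38.40, -33.40). Then |NQ| = |Q − N| = 50.89.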